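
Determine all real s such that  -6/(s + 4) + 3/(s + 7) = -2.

s = -7.8423 or s = -1.6577

Multiply both sides by (s + 4)(s + 7):
-6(s + 7) + 3(s + 4) = -2(s + 4)(s + 7).
Expand and collect terms: -2s^2 - 19s - 26 = 0.
By the quadratic formula, s = (19 +/- sqrt(153)) / -4, so s ~= -7.8423 or s ~= -1.6577.
Neither value makes a denominator zero (s != -4, s != -7), so both are valid.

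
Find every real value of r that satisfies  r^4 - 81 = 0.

r = -3 or r = 3

Let u = r^2. The equation becomes u^2 - 81 = 0.
Factor: (u - 9)(u + 9) = 0, so u = 9 or u = -9.
r^2 = 9 gives r = +/-3.
r^2 = -9 < 0 has no real solution.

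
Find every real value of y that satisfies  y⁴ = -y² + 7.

Let u = y². The equation becomes u² + u - 7 = 0.
By the quadratic formula, u = -1/2 + √(29)/2 or u = -√(29)/2 - 1/2.
y² = -1/2 + √(29)/2 gives y = ±√(-1/2 + √(29)/2) ≈ ±1.4807.
y² = -√(29)/2 - 1/2 < 0 has no real solution.

y = -1.4807 or y = 1.4807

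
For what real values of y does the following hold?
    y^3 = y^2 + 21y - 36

Rearrange: y^3 - y^2 - 21y + 36 = 0.
Possible rational roots are divisors of 36. Testing y = 4 gives 0, so (y - 4) is a factor.
Divide: y^3 - y^2 - 21y + 36 = (y - 4)(y^2 + 3y - 9).
Apply the quadratic formula to y^2 + 3y - 9 = 0: y = (-3 +/- sqrt(45))/2, i.e. y ~= 1.8541 or y ~= -4.8541.

y = -4.8541 or y = 1.8541 or y = 4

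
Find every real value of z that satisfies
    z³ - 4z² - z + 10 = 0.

Possible rational roots are divisors of 10. Testing z = 2 gives 0, so (z - 2) is a factor.
Divide: z³ - 4z² - z + 10 = (z - 2)(z² - 2z - 5).
Apply the quadratic formula to z² - 2z - 5 = 0: z = (2 ± √24)/2, i.e. z ≈ 3.4495 or z ≈ -1.4495.

z = -1.4495 or z = 2 or z = 3.4495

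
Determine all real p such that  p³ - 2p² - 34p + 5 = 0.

p = -5 or p = 0.1459 or p = 6.8541

Possible rational roots are divisors of 5. Testing p = -5 gives 0, so (p + 5) is a factor.
Divide: p³ - 2p² - 34p + 5 = (p + 5)(p² - 7p + 1).
Apply the quadratic formula to p² - 7p + 1 = 0: p = (7 ± √45)/2, i.e. p ≈ 6.8541 or p ≈ 0.1459.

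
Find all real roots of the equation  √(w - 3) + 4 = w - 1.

w = 7

Isolate the radical: √(w - 3) = w - 5.
Square both sides: w - 3 = (w - 5)².
Expand and rearrange: w² - 11w + 28 = 0.
Solving gives w = 7 or w = 4.
Check each candidate in the original equation:
  w = 7: √(4) = 2, while w - 5 = 2 — valid.
  w = 4: √(1) = 1, while w - 5 = -1 — extraneous.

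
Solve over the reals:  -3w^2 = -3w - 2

w = -0.4574 or w = 1.4574

Rearrange to standard form: -3w^2 + 3w + 2 = 0.
Discriminant: (3)^2 - 4*(-3)*2 = 33.
Quadratic formula: w = (-3 +/- sqrt(33)) / (-6).
So w = 1/2 - sqrt(33)/6 ~= -0.4574 or w = 1/2 + sqrt(33)/6 ~= 1.4574.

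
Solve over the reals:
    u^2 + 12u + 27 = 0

u = -9 or u = -3

Factor: (u + 9)(u + 3) = 0.
So u = -9 or u = -3.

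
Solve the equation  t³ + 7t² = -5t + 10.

t = -5.8541 or t = -2 or t = 0.8541

Rearrange: t³ + 7t² + 5t - 10 = 0.
Possible rational roots are divisors of -10. Testing t = -2 gives 0, so (t + 2) is a factor.
Divide: t³ + 7t² + 5t - 10 = (t + 2)(t² + 5t - 5).
Apply the quadratic formula to t² + 5t - 5 = 0: t = (-5 ± √45)/2, i.e. t ≈ 0.8541 or t ≈ -5.8541.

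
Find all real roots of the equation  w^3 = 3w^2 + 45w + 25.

Rearrange: w^3 - 3w^2 - 45w - 25 = 0.
Possible rational roots are divisors of -25. Testing w = -5 gives 0, so (w + 5) is a factor.
Divide: w^3 - 3w^2 - 45w - 25 = (w + 5)(w^2 - 8w - 5).
Apply the quadratic formula to w^2 - 8w - 5 = 0: w = (8 +/- sqrt(84))/2, i.e. w ~= 8.5826 or w ~= -0.5826.

w = -5 or w = -0.5826 or w = 8.5826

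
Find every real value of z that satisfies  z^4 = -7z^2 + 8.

z = -1 or z = 1

Let u = z^2. The equation becomes u^2 + 7u - 8 = 0.
Factor: (u + 8)(u - 1) = 0, so u = -8 or u = 1.
z^2 = -8 < 0 has no real solution.
z^2 = 1 gives z = +/-1.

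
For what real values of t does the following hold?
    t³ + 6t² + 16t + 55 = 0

t = -5

Possible rational roots are divisors of 55. Testing t = -5 gives 0, so (t + 5) is a factor.
Divide: t³ + 6t² + 16t + 55 = (t + 5)(t² + t + 11).
The quadratic t² + t + 11 has discriminant -43 < 0, so no further real roots.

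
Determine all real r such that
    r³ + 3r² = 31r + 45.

r = -6.6458 or r = -1.3542 or r = 5

Rearrange: r³ + 3r² - 31r - 45 = 0.
Possible rational roots are divisors of -45. Testing r = 5 gives 0, so (r - 5) is a factor.
Divide: r³ + 3r² - 31r - 45 = (r - 5)(r² + 8r + 9).
Apply the quadratic formula to r² + 8r + 9 = 0: r = (-8 ± √28)/2, i.e. r ≈ -1.3542 or r ≈ -6.6458.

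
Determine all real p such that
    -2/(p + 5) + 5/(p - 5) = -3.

p = -4.1856 or p = 3.1856

Multiply both sides by (p + 5)(p - 5):
-2(p - 5) + 5(p + 5) = -3(p + 5)(p - 5).
Expand and collect terms: -3p² - 3p + 40 = 0.
By the quadratic formula, p = (3 ± √489) / -6, so p ≈ -4.1856 or p ≈ 3.1856.
Neither value makes a denominator zero (p ≠ -5, p ≠ 5), so both are valid.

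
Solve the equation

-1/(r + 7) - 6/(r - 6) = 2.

Multiply both sides by (r + 7)(r - 6):
-(r - 6) - 6(r + 7) = 2(r + 7)(r - 6).
Expand and collect terms: 2r² + 9r - 48 = 0.
By the quadratic formula, r = (-9 ± √465) / 4, so r ≈ 3.141 or r ≈ -7.641.
Neither value makes a denominator zero (r ≠ -7, r ≠ 6), so both are valid.

r = -7.641 or r = 3.141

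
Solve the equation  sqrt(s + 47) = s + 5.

Square both sides: s + 47 = (s + 5)^2.
Expand and rearrange: s^2 + 9s - 22 = 0.
Solving gives s = 2 or s = -11.
Check each candidate in the original equation:
  s = 2: sqrt(49) = 7, while s + 5 = 7 — valid.
  s = -11: sqrt(36) = 6, while s + 5 = -6 — extraneous.

s = 2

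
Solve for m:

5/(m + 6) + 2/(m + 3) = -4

Multiply both sides by (m + 6)(m + 3):
5(m + 3) + 2(m + 6) = -4(m + 6)(m + 3).
Expand and collect terms: -4m² - 43m - 99 = 0.
By the quadratic formula, m = (43 ± √265) / -8, so m ≈ -7.4099 or m ≈ -3.3401.
Neither value makes a denominator zero (m ≠ -6, m ≠ -3), so both are valid.

m = -7.4099 or m = -3.3401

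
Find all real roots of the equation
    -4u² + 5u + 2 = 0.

Discriminant: (5)² − 4·(-4)·2 = 57.
Quadratic formula: u = (-5 ± √57) / (-8).
So u = 5/8 - √(57)/8 ≈ -0.3187 or u = 5/8 + √(57)/8 ≈ 1.5687.

u = -0.3187 or u = 1.5687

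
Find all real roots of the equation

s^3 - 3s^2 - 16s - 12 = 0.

Possible rational roots are divisors of -12. Testing s = -1 gives 0, so (s + 1) is a factor.
Divide: s^3 - 3s^2 - 16s - 12 = (s + 1)(s^2 - 4s - 12).
Factor the quadratic: s = 6 or s = -2.

s = -2 or s = -1 or s = 6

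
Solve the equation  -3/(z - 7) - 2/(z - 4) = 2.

Multiply both sides by (z - 7)(z - 4):
-3(z - 4) - 2(z - 7) = 2(z - 7)(z - 4).
Expand and collect terms: 2z² - 17z + 30 = 0.
Factor or apply the quadratic formula: z = 6 or z = 2.5.
Neither value makes a denominator zero (z ≠ 7, z ≠ 4), so both are valid.

z = 2.5 or z = 6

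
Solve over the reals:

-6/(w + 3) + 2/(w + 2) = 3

w = -4.5907 or w = -1.7427

Multiply both sides by (w + 3)(w + 2):
-6(w + 2) + 2(w + 3) = 3(w + 3)(w + 2).
Expand and collect terms: 3w² + 19w + 24 = 0.
By the quadratic formula, w = (-19 ± √73) / 6, so w ≈ -1.7427 or w ≈ -4.5907.
Neither value makes a denominator zero (w ≠ -3, w ≠ -2), so both are valid.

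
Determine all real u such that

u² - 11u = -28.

u = 4 or u = 7

Bring every term to one side: u² - 11u + 28 = 0.
Factor: (u - 4)(u - 7) = 0.
So u = 4 or u = 7.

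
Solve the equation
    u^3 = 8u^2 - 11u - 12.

u = -0.7016 or u = 3 or u = 5.7016

Rearrange: u^3 - 8u^2 + 11u + 12 = 0.
Possible rational roots are divisors of 12. Testing u = 3 gives 0, so (u - 3) is a factor.
Divide: u^3 - 8u^2 + 11u + 12 = (u - 3)(u^2 - 5u - 4).
Apply the quadratic formula to u^2 - 5u - 4 = 0: u = (5 +/- sqrt(41))/2, i.e. u ~= 5.7016 or u ~= -0.7016.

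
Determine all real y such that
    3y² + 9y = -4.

y = -2.4574 or y = -0.5426

Rearrange to standard form: 3y² + 9y + 4 = 0.
Discriminant: (9)² − 4·3·4 = 33.
Quadratic formula: y = (-9 ± √33) / 6.
So y = -3/2 + √(33)/6 ≈ -0.5426 or y = -3/2 - √(33)/6 ≈ -2.4574.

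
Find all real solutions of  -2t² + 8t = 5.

t = 0.7753 or t = 3.2247

Rearrange to standard form: -2t² + 8t - 5 = 0.
Discriminant: (8)² − 4·(-2)·(-5) = 24.
Quadratic formula: t = (-8 ± √24) / (-4).
So t = 2 - √(6)/2 ≈ 0.7753 or t = √(6)/2 + 2 ≈ 3.2247.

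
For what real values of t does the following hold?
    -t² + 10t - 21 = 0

Factor: -1(t - 3)(t - 7) = 0.
So t = 3 or t = 7.

t = 3 or t = 7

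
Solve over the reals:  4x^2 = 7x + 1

Rearrange to standard form: 4x^2 - 7x - 1 = 0.
Discriminant: (-7)^2 - 4*4*(-1) = 65.
Quadratic formula: x = (7 +/- sqrt(65)) / 8.
So x = 7/8 + sqrt(65)/8 ~= 1.8828 or x = 7/8 - sqrt(65)/8 ~= -0.1328.

x = -0.1328 or x = 1.8828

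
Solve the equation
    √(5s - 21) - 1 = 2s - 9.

Isolate the radical: √(5s - 21) = 2s - 8.
Square both sides: 5s - 21 = (2s - 8)².
Expand and rearrange: 4s² - 37s + 85 = 0.
Solving gives s = 5 or s = 4.25.
Check each candidate in the original equation:
  s = 5: √(4) = 2, while 2s - 8 = 2 — valid.
  s = 4.25: √(0.25) = 0.5, while 2s - 8 = 0.5 — valid.

s = 4.25 or s = 5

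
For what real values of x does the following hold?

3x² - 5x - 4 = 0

Discriminant: (-5)² − 4·3·(-4) = 73.
Quadratic formula: x = (5 ± √73) / 6.
So x = 5/6 + √(73)/6 ≈ 2.2573 or x = 5/6 - √(73)/6 ≈ -0.5907.

x = -0.5907 or x = 2.2573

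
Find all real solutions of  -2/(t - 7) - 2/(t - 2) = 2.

t = 0.8074 or t = 6.1926

Multiply both sides by (t - 7)(t - 2):
-2(t - 2) - 2(t - 7) = 2(t - 7)(t - 2).
Expand and collect terms: 2t^2 - 14t + 10 = 0.
By the quadratic formula, t = (14 +/- sqrt(116)) / 4, so t ~= 6.1926 or t ~= 0.8074.
Neither value makes a denominator zero (t != 7, t != 2), so both are valid.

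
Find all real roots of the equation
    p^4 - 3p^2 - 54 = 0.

p = -3 or p = 3

Let u = p^2. The equation becomes u^2 - 3u - 54 = 0.
Factor: (u + 6)(u - 9) = 0, so u = -6 or u = 9.
p^2 = -6 < 0 has no real solution.
p^2 = 9 gives p = +/-3.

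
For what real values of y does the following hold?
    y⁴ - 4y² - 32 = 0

Let u = y². The equation becomes u² - 4u - 32 = 0.
Factor: (u - 8)(u + 4) = 0, so u = 8 or u = -4.
y² = 8 gives y = ±2·√(2) ≈ ±2.8284.
y² = -4 < 0 has no real solution.

y = -2.8284 or y = 2.8284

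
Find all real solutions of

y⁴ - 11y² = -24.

Let u = y². The equation becomes u² - 11u + 24 = 0.
Factor: (u - 3)(u - 8) = 0, so u = 3 or u = 8.
y² = 3 gives y = ±√(3) ≈ ±1.7321.
y² = 8 gives y = ±2·√(2) ≈ ±2.8284.

y = -2.8284 or y = -1.7321 or y = 1.7321 or y = 2.8284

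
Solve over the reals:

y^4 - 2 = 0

Let u = y^2. The equation becomes u^2 - 2 = 0.
By the quadratic formula, u = sqrt(2) or u = -sqrt(2).
y^2 = sqrt(2) gives y = +/-2**(1/4) ~= +/-1.1892.
y^2 = -sqrt(2) < 0 has no real solution.

y = -1.1892 or y = 1.1892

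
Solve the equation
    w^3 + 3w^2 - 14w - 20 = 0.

w = -5 or w = -1.2361 or w = 3.2361

Possible rational roots are divisors of -20. Testing w = -5 gives 0, so (w + 5) is a factor.
Divide: w^3 + 3w^2 - 14w - 20 = (w + 5)(w^2 - 2w - 4).
Apply the quadratic formula to w^2 - 2w - 4 = 0: w = (2 +/- sqrt(20))/2, i.e. w ~= 3.2361 or w ~= -1.2361.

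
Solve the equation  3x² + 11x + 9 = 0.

Discriminant: (11)² − 4·3·9 = 13.
Quadratic formula: x = (-11 ± √13) / 6.
So x = -11/6 + √(13)/6 ≈ -1.2324 or x = -11/6 - √(13)/6 ≈ -2.4343.

x = -2.4343 or x = -1.2324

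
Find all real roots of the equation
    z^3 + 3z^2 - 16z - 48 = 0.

z = -4 or z = -3 or z = 4

Possible rational roots are divisors of -48. Testing z = 4 gives 0, so (z - 4) is a factor.
Divide: z^3 + 3z^2 - 16z - 48 = (z - 4)(z^2 + 7z + 12).
Factor the quadratic: z = -3 or z = -4.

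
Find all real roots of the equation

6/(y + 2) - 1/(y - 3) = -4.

y = -3.444 or y = 3.194

Multiply both sides by (y + 2)(y - 3):
6(y - 3) - (y + 2) = -4(y + 2)(y - 3).
Expand and collect terms: -4y² - y + 44 = 0.
By the quadratic formula, y = (1 ± √705) / -8, so y ≈ -3.444 or y ≈ 3.194.
Neither value makes a denominator zero (y ≠ -2, y ≠ 3), so both are valid.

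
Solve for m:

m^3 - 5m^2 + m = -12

Rearrange: m^3 - 5m^2 + m + 12 = 0.
Possible rational roots are divisors of 12. Testing m = 4 gives 0, so (m - 4) is a factor.
Divide: m^3 - 5m^2 + m + 12 = (m - 4)(m^2 - m - 3).
Apply the quadratic formula to m^2 - m - 3 = 0: m = (1 +/- sqrt(13))/2, i.e. m ~= 2.3028 or m ~= -1.3028.

m = -1.3028 or m = 2.3028 or m = 4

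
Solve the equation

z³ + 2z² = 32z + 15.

Rearrange: z³ + 2z² - 32z - 15 = 0.
Possible rational roots are divisors of -15. Testing z = 5 gives 0, so (z - 5) is a factor.
Divide: z³ + 2z² - 32z - 15 = (z - 5)(z² + 7z + 3).
Apply the quadratic formula to z² + 7z + 3 = 0: z = (-7 ± √37)/2, i.e. z ≈ -0.4586 or z ≈ -6.5414.

z = -6.5414 or z = -0.4586 or z = 5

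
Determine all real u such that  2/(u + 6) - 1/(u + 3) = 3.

Multiply both sides by (u + 6)(u + 3):
2(u + 3) - (u + 6) = 3(u + 6)(u + 3).
Expand and collect terms: 3u² + 26u + 54 = 0.
By the quadratic formula, u = (-26 ± √28) / 6, so u ≈ -3.4514 or u ≈ -5.2153.
Neither value makes a denominator zero (u ≠ -6, u ≠ -3), so both are valid.

u = -5.2153 or u = -3.4514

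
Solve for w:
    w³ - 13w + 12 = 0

Possible rational roots are divisors of 12. Testing w = 3 gives 0, so (w - 3) is a factor.
Divide: w³ - 13w + 12 = (w - 3)(w² + 3w - 4).
Factor the quadratic: w = 1 or w = -4.

w = -4 or w = 1 or w = 3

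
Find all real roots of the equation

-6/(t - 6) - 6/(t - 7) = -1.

t = 6.4792 or t = 18.5208

Multiply both sides by (t - 6)(t - 7):
-6(t - 7) - 6(t - 6) = -(t - 6)(t - 7).
Expand and collect terms: -t² + 25t - 120 = 0.
By the quadratic formula, t = (-25 ± √145) / -2, so t ≈ 6.4792 or t ≈ 18.5208.
Neither value makes a denominator zero (t ≠ 6, t ≠ 7), so both are valid.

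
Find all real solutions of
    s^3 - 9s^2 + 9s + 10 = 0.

Possible rational roots are divisors of 10. Testing s = 2 gives 0, so (s - 2) is a factor.
Divide: s^3 - 9s^2 + 9s + 10 = (s - 2)(s^2 - 7s - 5).
Apply the quadratic formula to s^2 - 7s - 5 = 0: s = (7 +/- sqrt(69))/2, i.e. s ~= 7.6533 or s ~= -0.6533.

s = -0.6533 or s = 2 or s = 7.6533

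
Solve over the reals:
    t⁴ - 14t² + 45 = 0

Let u = t². The equation becomes u² - 14u + 45 = 0.
Factor: (u - 9)(u - 5) = 0, so u = 9 or u = 5.
t² = 9 gives t = ±3.
t² = 5 gives t = ±√(5) ≈ ±2.2361.

t = -3 or t = -2.2361 or t = 2.2361 or t = 3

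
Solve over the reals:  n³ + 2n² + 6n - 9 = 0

n = 1

Possible rational roots are divisors of -9. Testing n = 1 gives 0, so (n - 1) is a factor.
Divide: n³ + 2n² + 6n - 9 = (n - 1)(n² + 3n + 9).
The quadratic n² + 3n + 9 has discriminant -27 < 0, so no further real roots.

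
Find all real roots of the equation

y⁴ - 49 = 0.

y = -2.6458 or y = 2.6458

Let u = y². The equation becomes u² - 49 = 0.
Factor: (u - 7)(u + 7) = 0, so u = 7 or u = -7.
y² = 7 gives y = ±√(7) ≈ ±2.6458.
y² = -7 < 0 has no real solution.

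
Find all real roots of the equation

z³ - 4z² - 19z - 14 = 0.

Possible rational roots are divisors of -14. Testing z = -2 gives 0, so (z + 2) is a factor.
Divide: z³ - 4z² - 19z - 14 = (z + 2)(z² - 6z - 7).
Factor the quadratic: z = 7 or z = -1.

z = -2 or z = -1 or z = 7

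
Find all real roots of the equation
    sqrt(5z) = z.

z = 0 or z = 5

Square both sides: 5z = (z)^2.
Expand and rearrange: z^2 - 5z = 0.
Solving gives z = 5 or z = 0.
Check each candidate in the original equation:
  z = 5: sqrt(25) = 5, while z = 5 — valid.
  z = 0: sqrt(0) = 0, while z = 0 — valid.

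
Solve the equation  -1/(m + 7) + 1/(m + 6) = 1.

m = -7.618 or m = -5.382

Multiply both sides by (m + 7)(m + 6):
-(m + 6) + (m + 7) = (m + 7)(m + 6).
Expand and collect terms: m² + 13m + 41 = 0.
By the quadratic formula, m = (-13 ± √5) / 2, so m ≈ -5.382 or m ≈ -7.618.
Neither value makes a denominator zero (m ≠ -7, m ≠ -6), so both are valid.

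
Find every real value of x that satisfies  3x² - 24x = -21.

x = 1 or x = 7

Bring every term to one side: 3x² - 24x + 21 = 0.
Factor: 3(x - 1)(x - 7) = 0.
So x = 1 or x = 7.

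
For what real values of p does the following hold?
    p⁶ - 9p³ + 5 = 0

Let u = p³. The equation becomes u² - 9u + 5 = 0.
By the quadratic formula, u = √(61)/2 + 9/2 or u = 9/2 - √(61)/2.
p³ = √(61)/2 + 9/2 gives p = ∛(√(61)/2 + 9/2) ≈ 2.0332.
p³ = 9/2 - √(61)/2 gives p = ∛(9/2 - √(61)/2) ≈ 0.841.

p = 0.841 or p = 2.0332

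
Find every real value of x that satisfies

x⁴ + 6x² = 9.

x = -1.1147 or x = 1.1147

Let u = x². The equation becomes u² + 6u - 9 = 0.
By the quadratic formula, u = -3 + 3·√(2) or u = -3·√(2) - 3.
x² = -3 + 3·√(2) gives x = ±√(-3 + 3·√(2)) ≈ ±1.1147.
x² = -3·√(2) - 3 < 0 has no real solution.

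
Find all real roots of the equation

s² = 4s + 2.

Rearrange to standard form: s² - 4s - 2 = 0.
Discriminant: (-4)² − 4·1·(-2) = 24.
Quadratic formula: s = (4 ± √24) / 2.
So s = 2 + √(6) ≈ 4.4495 or s = 2 - √(6) ≈ -0.4495.

s = -0.4495 or s = 4.4495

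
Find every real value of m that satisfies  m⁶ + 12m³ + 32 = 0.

Let u = m³. The equation becomes u² + 12u + 32 = 0.
Factor: (u + 8)(u + 4) = 0, so u = -8 or u = -4.
m³ = -8 gives m = -2.
m³ = -4 gives m = -∛(4) ≈ -1.5874.

m = -2 or m = -1.5874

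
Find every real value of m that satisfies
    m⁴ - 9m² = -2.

m = -2.9618 or m = -0.4775 or m = 0.4775 or m = 2.9618

Let u = m². The equation becomes u² - 9u + 2 = 0.
By the quadratic formula, u = √(73)/2 + 9/2 or u = 9/2 - √(73)/2.
m² = √(73)/2 + 9/2 gives m = ±√(√(73)/2 + 9/2) ≈ ±2.9618.
m² = 9/2 - √(73)/2 gives m = ±√(9/2 - √(73)/2) ≈ ±0.4775.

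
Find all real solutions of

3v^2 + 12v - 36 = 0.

Factor: 3(v + 6)(v - 2) = 0.
So v = -6 or v = 2.

v = -6 or v = 2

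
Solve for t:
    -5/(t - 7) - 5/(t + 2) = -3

t = -0.6321 or t = 8.9654

Multiply both sides by (t - 7)(t + 2):
-5(t + 2) - 5(t - 7) = -3(t - 7)(t + 2).
Expand and collect terms: -3t² + 25t + 17 = 0.
By the quadratic formula, t = (-25 ± √829) / -6, so t ≈ -0.6321 or t ≈ 8.9654.
Neither value makes a denominator zero (t ≠ 7, t ≠ -2), so both are valid.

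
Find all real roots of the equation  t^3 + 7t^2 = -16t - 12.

t = -3 or t = -2

Rearrange: t^3 + 7t^2 + 16t + 12 = 0.
Possible rational roots are divisors of 12. Testing t = -3 gives 0, so (t + 3) is a factor.
Divide: t^3 + 7t^2 + 16t + 12 = (t + 3)(t^2 + 4t + 4).
The quadratic has the repeated root t = -2.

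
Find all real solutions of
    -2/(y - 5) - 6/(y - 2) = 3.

Multiply both sides by (y - 5)(y - 2):
-2(y - 2) - 6(y - 5) = 3(y - 5)(y - 2).
Expand and collect terms: 3y^2 - 13y - 4 = 0.
By the quadratic formula, y = (13 +/- sqrt(217)) / 6, so y ~= 4.6218 or y ~= -0.2885.
Neither value makes a denominator zero (y != 5, y != 2), so both are valid.

y = -0.2885 or y = 4.6218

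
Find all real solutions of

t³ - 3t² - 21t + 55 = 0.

Possible rational roots are divisors of 55. Testing t = 5 gives 0, so (t - 5) is a factor.
Divide: t³ - 3t² - 21t + 55 = (t - 5)(t² + 2t - 11).
Apply the quadratic formula to t² + 2t - 11 = 0: t = (-2 ± √48)/2, i.e. t ≈ 2.4641 or t ≈ -4.4641.

t = -4.4641 or t = 2.4641 or t = 5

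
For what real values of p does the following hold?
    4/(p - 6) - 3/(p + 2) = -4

Multiply both sides by (p - 6)(p + 2):
4(p + 2) - 3(p - 6) = -4(p - 6)(p + 2).
Expand and collect terms: -4p² + 15p + 22 = 0.
By the quadratic formula, p = (-15 ± √577) / -8, so p ≈ -1.1276 or p ≈ 4.8776.
Neither value makes a denominator zero (p ≠ 6, p ≠ -2), so both are valid.

p = -1.1276 or p = 4.8776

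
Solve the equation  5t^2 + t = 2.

t = -0.7403 or t = 0.5403

Rearrange to standard form: 5t^2 + t - 2 = 0.
Discriminant: (1)^2 - 4*5*(-2) = 41.
Quadratic formula: t = (-1 +/- sqrt(41)) / 10.
So t = -1/10 + sqrt(41)/10 ~= 0.5403 or t = -sqrt(41)/10 - 1/10 ~= -0.7403.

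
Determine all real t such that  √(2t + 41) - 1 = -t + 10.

t = 4

Isolate the radical: √(2t + 41) = -t + 11.
Square both sides: 2t + 41 = (-t + 11)².
Expand and rearrange: t² - 24t + 80 = 0.
Solving gives t = 20 or t = 4.
Check each candidate in the original equation:
  t = 20: √(81) = 9, while -t + 11 = -9 — extraneous.
  t = 4: √(49) = 7, while -t + 11 = 7 — valid.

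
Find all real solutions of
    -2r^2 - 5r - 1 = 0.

Discriminant: (-5)^2 - 4*(-2)*(-1) = 17.
Quadratic formula: r = (5 +/- sqrt(17)) / (-4).
So r = -5/4 - sqrt(17)/4 ~= -2.2808 or r = -5/4 + sqrt(17)/4 ~= -0.2192.

r = -2.2808 or r = -0.2192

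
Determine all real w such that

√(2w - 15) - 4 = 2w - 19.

Isolate the radical: √(2w - 15) = 2w - 15.
Square both sides: 2w - 15 = (2w - 15)².
Expand and rearrange: 4w² - 62w + 240 = 0.
Solving gives w = 8 or w = 7.5.
Check each candidate in the original equation:
  w = 8: √(1) = 1, while 2w - 15 = 1 — valid.
  w = 7.5: √(0) = 0, while 2w - 15 = 0 — valid.

w = 7.5 or w = 8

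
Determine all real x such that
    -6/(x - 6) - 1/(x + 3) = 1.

x = -5.1623 or x = 1.1623

Multiply both sides by (x - 6)(x + 3):
-6(x + 3) - (x - 6) = (x - 6)(x + 3).
Expand and collect terms: x^2 + 4x - 6 = 0.
By the quadratic formula, x = (-4 +/- sqrt(40)) / 2, so x ~= 1.1623 or x ~= -5.1623.
Neither value makes a denominator zero (x != 6, x != -3), so both are valid.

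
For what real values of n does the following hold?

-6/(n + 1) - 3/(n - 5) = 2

n = -4.5584 or n = 4.0584

Multiply both sides by (n + 1)(n - 5):
-6(n - 5) - 3(n + 1) = 2(n + 1)(n - 5).
Expand and collect terms: 2n^2 + n - 37 = 0.
By the quadratic formula, n = (-1 +/- sqrt(297)) / 4, so n ~= 4.0584 or n ~= -4.5584.
Neither value makes a denominator zero (n != -1, n != 5), so both are valid.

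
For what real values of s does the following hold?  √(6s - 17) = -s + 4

Square both sides: 6s - 17 = (-s + 4)².
Expand and rearrange: s² - 14s + 33 = 0.
Solving gives s = 11 or s = 3.
Check each candidate in the original equation:
  s = 11: √(49) = 7, while -s + 4 = -7 — extraneous.
  s = 3: √(1) = 1, while -s + 4 = 1 — valid.

s = 3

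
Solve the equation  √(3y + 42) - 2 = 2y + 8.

Isolate the radical: √(3y + 42) = 2y + 10.
Square both sides: 3y + 42 = (2y + 10)².
Expand and rearrange: 4y² + 37y + 58 = 0.
Solving gives y = -2 or y = -7.25.
Check each candidate in the original equation:
  y = -2: √(36) = 6, while 2y + 10 = 6 — valid.
  y = -7.25: √(20.25) = 4.5, while 2y + 10 = -4.5 — extraneous.

y = -2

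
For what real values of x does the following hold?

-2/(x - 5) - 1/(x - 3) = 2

Multiply both sides by (x - 5)(x - 3):
-2(x - 3) - (x - 5) = 2(x - 5)(x - 3).
Expand and collect terms: 2x^2 - 13x + 19 = 0.
By the quadratic formula, x = (13 +/- sqrt(17)) / 4, so x ~= 4.2808 or x ~= 2.2192.
Neither value makes a denominator zero (x != 5, x != 3), so both are valid.

x = 2.2192 or x = 4.2808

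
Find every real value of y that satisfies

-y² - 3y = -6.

Rearrange to standard form: -y² - 3y + 6 = 0.
Discriminant: (-3)² − 4·(-1)·6 = 33.
Quadratic formula: y = (3 ± √33) / (-2).
So y = -√(33)/2 - 3/2 ≈ -4.3723 or y = -3/2 + √(33)/2 ≈ 1.3723.

y = -4.3723 or y = 1.3723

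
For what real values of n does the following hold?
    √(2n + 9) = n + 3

n = 0

Square both sides: 2n + 9 = (n + 3)².
Expand and rearrange: n² + 4n = 0.
Solving gives n = 0 or n = -4.
Check each candidate in the original equation:
  n = 0: √(9) = 3, while n + 3 = 3 — valid.
  n = -4: √(1) = 1, while n + 3 = -1 — extraneous.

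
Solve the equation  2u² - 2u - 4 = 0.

Factor: 2(u + 1)(u - 2) = 0.
So u = -1 or u = 2.

u = -1 or u = 2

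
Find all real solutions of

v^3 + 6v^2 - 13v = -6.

v = -7.772 or v = 0.772 or v = 1

Rearrange: v^3 + 6v^2 - 13v + 6 = 0.
Possible rational roots are divisors of 6. Testing v = 1 gives 0, so (v - 1) is a factor.
Divide: v^3 + 6v^2 - 13v + 6 = (v - 1)(v^2 + 7v - 6).
Apply the quadratic formula to v^2 + 7v - 6 = 0: v = (-7 +/- sqrt(73))/2, i.e. v ~= 0.772 or v ~= -7.772.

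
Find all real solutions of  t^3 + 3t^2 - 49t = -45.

t = -9 or t = 1 or t = 5

Rearrange: t^3 + 3t^2 - 49t + 45 = 0.
Possible rational roots are divisors of 45. Testing t = 5 gives 0, so (t - 5) is a factor.
Divide: t^3 + 3t^2 - 49t + 45 = (t - 5)(t^2 + 8t - 9).
Factor the quadratic: t = 1 or t = -9.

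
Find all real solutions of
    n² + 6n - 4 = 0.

Discriminant: (6)² − 4·1·(-4) = 52.
Quadratic formula: n = (-6 ± √52) / 2.
So n = -3 + √(13) ≈ 0.6056 or n = -√(13) - 3 ≈ -6.6056.

n = -6.6056 or n = 0.6056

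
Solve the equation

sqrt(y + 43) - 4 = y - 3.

Isolate the radical: sqrt(y + 43) = y + 1.
Square both sides: y + 43 = (y + 1)^2.
Expand and rearrange: y^2 + y - 42 = 0.
Solving gives y = 6 or y = -7.
Check each candidate in the original equation:
  y = 6: sqrt(49) = 7, while y + 1 = 7 — valid.
  y = -7: sqrt(36) = 6, while y + 1 = -6 — extraneous.

y = 6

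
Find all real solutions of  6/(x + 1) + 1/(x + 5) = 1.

x = -4.6235 or x = 5.6235

Multiply both sides by (x + 1)(x + 5):
6(x + 5) + (x + 1) = (x + 1)(x + 5).
Expand and collect terms: x^2 - x - 26 = 0.
By the quadratic formula, x = (1 +/- sqrt(105)) / 2, so x ~= 5.6235 or x ~= -4.6235.
Neither value makes a denominator zero (x != -1, x != -5), so both are valid.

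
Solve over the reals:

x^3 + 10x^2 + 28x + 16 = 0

x = -5.2361 or x = -4 or x = -0.7639

Possible rational roots are divisors of 16. Testing x = -4 gives 0, so (x + 4) is a factor.
Divide: x^3 + 10x^2 + 28x + 16 = (x + 4)(x^2 + 6x + 4).
Apply the quadratic formula to x^2 + 6x + 4 = 0: x = (-6 +/- sqrt(20))/2, i.e. x ~= -0.7639 or x ~= -5.2361.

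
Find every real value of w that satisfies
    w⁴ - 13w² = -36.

w = -3 or w = -2 or w = 2 or w = 3

Let u = w². The equation becomes u² - 13u + 36 = 0.
Factor: (u - 9)(u - 4) = 0, so u = 9 or u = 4.
w² = 9 gives w = ±3.
w² = 4 gives w = ±2.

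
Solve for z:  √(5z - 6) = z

z = 2 or z = 3

Square both sides: 5z - 6 = (z)².
Expand and rearrange: z² - 5z + 6 = 0.
Solving gives z = 3 or z = 2.
Check each candidate in the original equation:
  z = 3: √(9) = 3, while z = 3 — valid.
  z = 2: √(4) = 2, while z = 2 — valid.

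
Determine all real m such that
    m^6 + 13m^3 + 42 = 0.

Let u = m^3. The equation becomes u^2 + 13u + 42 = 0.
Factor: (u + 6)(u + 7) = 0, so u = -6 or u = -7.
m^3 = -6 gives m = -(6)^(1/3) ~= -1.8171.
m^3 = -7 gives m = -(7)^(1/3) ~= -1.9129.

m = -1.9129 or m = -1.8171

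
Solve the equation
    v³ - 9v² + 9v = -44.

Rearrange: v³ - 9v² + 9v + 44 = 0.
Possible rational roots are divisors of 44. Testing v = 4 gives 0, so (v - 4) is a factor.
Divide: v³ - 9v² + 9v + 44 = (v - 4)(v² - 5v - 11).
Apply the quadratic formula to v² - 5v - 11 = 0: v = (5 ± √69)/2, i.e. v ≈ 6.6533 or v ≈ -1.6533.

v = -1.6533 or v = 4 or v = 6.6533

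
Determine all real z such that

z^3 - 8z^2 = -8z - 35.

Rearrange: z^3 - 8z^2 + 8z + 35 = 0.
Possible rational roots are divisors of 35. Testing z = 5 gives 0, so (z - 5) is a factor.
Divide: z^3 - 8z^2 + 8z + 35 = (z - 5)(z^2 - 3z - 7).
Apply the quadratic formula to z^2 - 3z - 7 = 0: z = (3 +/- sqrt(37))/2, i.e. z ~= 4.5414 or z ~= -1.5414.

z = -1.5414 or z = 4.5414 or z = 5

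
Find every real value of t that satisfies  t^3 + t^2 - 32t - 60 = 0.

Possible rational roots are divisors of -60. Testing t = -5 gives 0, so (t + 5) is a factor.
Divide: t^3 + t^2 - 32t - 60 = (t + 5)(t^2 - 4t - 12).
Factor the quadratic: t = 6 or t = -2.

t = -5 or t = -2 or t = 6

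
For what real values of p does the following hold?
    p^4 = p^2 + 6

Let u = p^2. The equation becomes u^2 - u - 6 = 0.
Factor: (u - 3)(u + 2) = 0, so u = 3 or u = -2.
p^2 = 3 gives p = +/-sqrt(3) ~= +/-1.7321.
p^2 = -2 < 0 has no real solution.

p = -1.7321 or p = 1.7321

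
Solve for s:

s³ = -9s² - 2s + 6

s = -8.6904 or s = -1 or s = 0.6904

Rearrange: s³ + 9s² + 2s - 6 = 0.
Possible rational roots are divisors of -6. Testing s = -1 gives 0, so (s + 1) is a factor.
Divide: s³ + 9s² + 2s - 6 = (s + 1)(s² + 8s - 6).
Apply the quadratic formula to s² + 8s - 6 = 0: s = (-8 ± √88)/2, i.e. s ≈ 0.6904 or s ≈ -8.6904.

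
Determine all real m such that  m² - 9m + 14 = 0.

Factor: (m - 2)(m - 7) = 0.
So m = 2 or m = 7.

m = 2 or m = 7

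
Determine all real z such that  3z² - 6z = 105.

Bring every term to one side: 3z² - 6z - 105 = 0.
Factor: 3(z - 7)(z + 5) = 0.
So z = 7 or z = -5.

z = -5 or z = 7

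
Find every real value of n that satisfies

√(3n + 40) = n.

n = 8

Square both sides: 3n + 40 = (n)².
Expand and rearrange: n² - 3n - 40 = 0.
Solving gives n = 8 or n = -5.
Check each candidate in the original equation:
  n = 8: √(64) = 8, while n = 8 — valid.
  n = -5: √(25) = 5, while n = -5 — extraneous.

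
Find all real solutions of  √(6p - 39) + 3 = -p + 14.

Isolate the radical: √(6p - 39) = -p + 11.
Square both sides: 6p - 39 = (-p + 11)².
Expand and rearrange: p² - 28p + 160 = 0.
Solving gives p = 20 or p = 8.
Check each candidate in the original equation:
  p = 20: √(81) = 9, while -p + 11 = -9 — extraneous.
  p = 8: √(9) = 3, while -p + 11 = 3 — valid.

p = 8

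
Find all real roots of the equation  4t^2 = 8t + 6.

t = -0.5811 or t = 2.5811

Rearrange to standard form: 4t^2 - 8t - 6 = 0.
Discriminant: (-8)^2 - 4*4*(-6) = 160.
Quadratic formula: t = (8 +/- sqrt(160)) / 8.
So t = 1 + sqrt(10)/2 ~= 2.5811 or t = 1 - sqrt(10)/2 ~= -0.5811.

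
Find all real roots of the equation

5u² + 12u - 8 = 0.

Discriminant: (12)² − 4·5·(-8) = 304.
Quadratic formula: u = (-12 ± √304) / 10.
So u = -6/5 + 2·√(19)/5 ≈ 0.5436 or u = -2·√(19)/5 - 6/5 ≈ -2.9436.

u = -2.9436 or u = 0.5436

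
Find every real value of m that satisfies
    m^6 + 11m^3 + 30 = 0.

Let u = m^3. The equation becomes u^2 + 11u + 30 = 0.
Factor: (u + 6)(u + 5) = 0, so u = -6 or u = -5.
m^3 = -6 gives m = -(6)^(1/3) ~= -1.8171.
m^3 = -5 gives m = -(5)^(1/3) ~= -1.71.

m = -1.8171 or m = -1.71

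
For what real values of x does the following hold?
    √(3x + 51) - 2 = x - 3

Isolate the radical: √(3x + 51) = x - 1.
Square both sides: 3x + 51 = (x - 1)².
Expand and rearrange: x² - 5x - 50 = 0.
Solving gives x = 10 or x = -5.
Check each candidate in the original equation:
  x = 10: √(81) = 9, while x - 1 = 9 — valid.
  x = -5: √(36) = 6, while x - 1 = -6 — extraneous.

x = 10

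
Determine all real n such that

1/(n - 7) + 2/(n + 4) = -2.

Multiply both sides by (n - 7)(n + 4):
(n + 4) + 2(n - 7) = -2(n - 7)(n + 4).
Expand and collect terms: -2n² + 3n + 66 = 0.
By the quadratic formula, n = (-3 ± √537) / -4, so n ≈ -5.0433 or n ≈ 6.5433.
Neither value makes a denominator zero (n ≠ 7, n ≠ -4), so both are valid.

n = -5.0433 or n = 6.5433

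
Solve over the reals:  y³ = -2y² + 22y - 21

Rearrange: y³ + 2y² - 22y + 21 = 0.
Possible rational roots are divisors of 21. Testing y = 3 gives 0, so (y - 3) is a factor.
Divide: y³ + 2y² - 22y + 21 = (y - 3)(y² + 5y - 7).
Apply the quadratic formula to y² + 5y - 7 = 0: y = (-5 ± √53)/2, i.e. y ≈ 1.1401 or y ≈ -6.1401.

y = -6.1401 or y = 1.1401 or y = 3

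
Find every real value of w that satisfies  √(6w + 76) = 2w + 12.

w = -2

Square both sides: 6w + 76 = (2w + 12)².
Expand and rearrange: 4w² + 42w + 68 = 0.
Solving gives w = -2 or w = -8.5.
Check each candidate in the original equation:
  w = -2: √(64) = 8, while 2w + 12 = 8 — valid.
  w = -8.5: √(25) = 5, while 2w + 12 = -5 — extraneous.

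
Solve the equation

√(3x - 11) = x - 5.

x = 9

Square both sides: 3x - 11 = (x - 5)².
Expand and rearrange: x² - 13x + 36 = 0.
Solving gives x = 9 or x = 4.
Check each candidate in the original equation:
  x = 9: √(16) = 4, while x - 5 = 4 — valid.
  x = 4: √(1) = 1, while x - 5 = -1 — extraneous.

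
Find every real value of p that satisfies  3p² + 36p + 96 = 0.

Factor: 3(p + 4)(p + 8) = 0.
So p = -4 or p = -8.

p = -8 or p = -4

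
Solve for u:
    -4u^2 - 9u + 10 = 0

Discriminant: (-9)^2 - 4*(-4)*10 = 241.
Quadratic formula: u = (9 +/- sqrt(241)) / (-8).
So u = -sqrt(241)/8 - 9/8 ~= -3.0655 or u = -9/8 + sqrt(241)/8 ~= 0.8155.

u = -3.0655 or u = 0.8155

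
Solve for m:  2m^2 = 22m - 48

Bring every term to one side: 2m^2 - 22m + 48 = 0.
Factor: 2(m - 8)(m - 3) = 0.
So m = 8 or m = 3.

m = 3 or m = 8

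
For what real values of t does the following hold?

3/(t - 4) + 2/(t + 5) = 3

t = -4.4042 or t = 5.0709

Multiply both sides by (t - 4)(t + 5):
3(t + 5) + 2(t - 4) = 3(t - 4)(t + 5).
Expand and collect terms: 3t² - 2t - 67 = 0.
By the quadratic formula, t = (2 ± √808) / 6, so t ≈ 5.0709 or t ≈ -4.4042.
Neither value makes a denominator zero (t ≠ 4, t ≠ -5), so both are valid.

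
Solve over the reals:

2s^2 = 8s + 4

s = -0.4495 or s = 4.4495

Rearrange to standard form: 2s^2 - 8s - 4 = 0.
Discriminant: (-8)^2 - 4*2*(-4) = 96.
Quadratic formula: s = (8 +/- sqrt(96)) / 4.
So s = 2 + sqrt(6) ~= 4.4495 or s = 2 - sqrt(6) ~= -0.4495.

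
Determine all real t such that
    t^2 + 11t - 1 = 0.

Discriminant: (11)^2 - 4*1*(-1) = 125.
Quadratic formula: t = (-11 +/- sqrt(125)) / 2.
So t = -11/2 + 5*sqrt(5)/2 ~= 0.0902 or t = -5*sqrt(5)/2 - 11/2 ~= -11.0902.

t = -11.0902 or t = 0.0902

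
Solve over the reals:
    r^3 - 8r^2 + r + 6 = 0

Possible rational roots are divisors of 6. Testing r = 1 gives 0, so (r - 1) is a factor.
Divide: r^3 - 8r^2 + r + 6 = (r - 1)(r^2 - 7r - 6).
Apply the quadratic formula to r^2 - 7r - 6 = 0: r = (7 +/- sqrt(73))/2, i.e. r ~= 7.772 or r ~= -0.772.

r = -0.772 or r = 1 or r = 7.772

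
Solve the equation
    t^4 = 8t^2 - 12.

t = -2.4495 or t = -1.4142 or t = 1.4142 or t = 2.4495

Let u = t^2. The equation becomes u^2 - 8u + 12 = 0.
Factor: (u - 2)(u - 6) = 0, so u = 2 or u = 6.
t^2 = 2 gives t = +/-sqrt(2) ~= +/-1.4142.
t^2 = 6 gives t = +/-sqrt(6) ~= +/-2.4495.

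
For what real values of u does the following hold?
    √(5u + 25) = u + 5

Square both sides: 5u + 25 = (u + 5)².
Expand and rearrange: u² + 5u = 0.
Solving gives u = 0 or u = -5.
Check each candidate in the original equation:
  u = 0: √(25) = 5, while u + 5 = 5 — valid.
  u = -5: √(0) = 0, while u + 5 = 0 — valid.

u = -5 or u = 0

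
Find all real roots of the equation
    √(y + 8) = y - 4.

y = 8

Square both sides: y + 8 = (y - 4)².
Expand and rearrange: y² - 9y + 8 = 0.
Solving gives y = 8 or y = 1.
Check each candidate in the original equation:
  y = 8: √(16) = 4, while y - 4 = 4 — valid.
  y = 1: √(9) = 3, while y - 4 = -3 — extraneous.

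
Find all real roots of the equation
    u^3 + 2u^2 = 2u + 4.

u = -2 or u = -1.4142 or u = 1.4142

Rearrange: u^3 + 2u^2 - 2u - 4 = 0.
Possible rational roots are divisors of -4. Testing u = -2 gives 0, so (u + 2) is a factor.
Divide: u^3 + 2u^2 - 2u - 4 = (u + 2)(u^2 - 2).
Apply the quadratic formula to u^2 - 2 = 0: u = (0 +/- sqrt(8))/2, i.e. u ~= 1.4142 or u ~= -1.4142.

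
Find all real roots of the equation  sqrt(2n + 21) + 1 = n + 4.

Isolate the radical: sqrt(2n + 21) = n + 3.
Square both sides: 2n + 21 = (n + 3)^2.
Expand and rearrange: n^2 + 4n - 12 = 0.
Solving gives n = 2 or n = -6.
Check each candidate in the original equation:
  n = 2: sqrt(25) = 5, while n + 3 = 5 — valid.
  n = -6: sqrt(9) = 3, while n + 3 = -3 — extraneous.

n = 2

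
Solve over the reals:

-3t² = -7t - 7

t = -0.7554 or t = 3.0888

Rearrange to standard form: -3t² + 7t + 7 = 0.
Discriminant: (7)² − 4·(-3)·7 = 133.
Quadratic formula: t = (-7 ± √133) / (-6).
So t = 7/6 - √(133)/6 ≈ -0.7554 or t = 7/6 + √(133)/6 ≈ 3.0888.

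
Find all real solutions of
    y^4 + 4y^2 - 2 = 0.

Let u = y^2. The equation becomes u^2 + 4u - 2 = 0.
By the quadratic formula, u = -2 + sqrt(6) or u = -sqrt(6) - 2.
y^2 = -2 + sqrt(6) gives y = +/-sqrt(-2 + sqrt(6)) ~= +/-0.6704.
y^2 = -sqrt(6) - 2 < 0 has no real solution.

y = -0.6704 or y = 0.6704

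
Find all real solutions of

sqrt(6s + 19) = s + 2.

Square both sides: 6s + 19 = (s + 2)^2.
Expand and rearrange: s^2 - 2s - 15 = 0.
Solving gives s = 5 or s = -3.
Check each candidate in the original equation:
  s = 5: sqrt(49) = 7, while s + 2 = 7 — valid.
  s = -3: sqrt(1) = 1, while s + 2 = -1 — extraneous.

s = 5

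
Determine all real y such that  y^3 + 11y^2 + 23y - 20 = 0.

Possible rational roots are divisors of -20. Testing y = -4 gives 0, so (y + 4) is a factor.
Divide: y^3 + 11y^2 + 23y - 20 = (y + 4)(y^2 + 7y - 5).
Apply the quadratic formula to y^2 + 7y - 5 = 0: y = (-7 +/- sqrt(69))/2, i.e. y ~= 0.6533 or y ~= -7.6533.

y = -7.6533 or y = -4 or y = 0.6533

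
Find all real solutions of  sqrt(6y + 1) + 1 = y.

Isolate the radical: sqrt(6y + 1) = y - 1.
Square both sides: 6y + 1 = (y - 1)^2.
Expand and rearrange: y^2 - 8y = 0.
Solving gives y = 8 or y = 0.
Check each candidate in the original equation:
  y = 8: sqrt(49) = 7, while y - 1 = 7 — valid.
  y = 0: sqrt(1) = 1, while y - 1 = -1 — extraneous.

y = 8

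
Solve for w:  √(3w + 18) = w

w = 6

Square both sides: 3w + 18 = (w)².
Expand and rearrange: w² - 3w - 18 = 0.
Solving gives w = 6 or w = -3.
Check each candidate in the original equation:
  w = 6: √(36) = 6, while w = 6 — valid.
  w = -3: √(9) = 3, while w = -3 — extraneous.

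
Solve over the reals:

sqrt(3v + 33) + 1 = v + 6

Isolate the radical: sqrt(3v + 33) = v + 5.
Square both sides: 3v + 33 = (v + 5)^2.
Expand and rearrange: v^2 + 7v - 8 = 0.
Solving gives v = 1 or v = -8.
Check each candidate in the original equation:
  v = 1: sqrt(36) = 6, while v + 5 = 6 — valid.
  v = -8: sqrt(9) = 3, while v + 5 = -3 — extraneous.

v = 1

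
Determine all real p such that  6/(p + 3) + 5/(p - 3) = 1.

p = -0.5208 or p = 11.5208

Multiply both sides by (p + 3)(p - 3):
6(p - 3) + 5(p + 3) = (p + 3)(p - 3).
Expand and collect terms: p² - 11p - 6 = 0.
By the quadratic formula, p = (11 ± √145) / 2, so p ≈ 11.5208 or p ≈ -0.5208.
Neither value makes a denominator zero (p ≠ -3, p ≠ 3), so both are valid.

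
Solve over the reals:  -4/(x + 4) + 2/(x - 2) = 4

Multiply both sides by (x + 4)(x - 2):
-4(x - 2) + 2(x + 4) = 4(x + 4)(x - 2).
Expand and collect terms: 4x^2 + 10x - 48 = 0.
By the quadratic formula, x = (-10 +/- sqrt(868)) / 8, so x ~= 2.4327 or x ~= -4.9327.
Neither value makes a denominator zero (x != -4, x != 2), so both are valid.

x = -4.9327 or x = 2.4327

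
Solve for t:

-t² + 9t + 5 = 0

Discriminant: (9)² − 4·(-1)·5 = 101.
Quadratic formula: t = (-9 ± √101) / (-2).
So t = 9/2 - √(101)/2 ≈ -0.5249 or t = 9/2 + √(101)/2 ≈ 9.5249.

t = -0.5249 or t = 9.5249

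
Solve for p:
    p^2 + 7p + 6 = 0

Factor: (p + 6)(p + 1) = 0.
So p = -6 or p = -1.

p = -6 or p = -1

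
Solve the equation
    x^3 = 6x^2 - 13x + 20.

Rearrange: x^3 - 6x^2 + 13x - 20 = 0.
Possible rational roots are divisors of -20. Testing x = 4 gives 0, so (x - 4) is a factor.
Divide: x^3 - 6x^2 + 13x - 20 = (x - 4)(x^2 - 2x + 5).
The quadratic x^2 - 2x + 5 has discriminant -16 < 0, so no further real roots.

x = 4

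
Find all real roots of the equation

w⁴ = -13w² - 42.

Let u = w². The equation becomes u² + 13u + 42 = 0.
Factor: (u + 7)(u + 6) = 0, so u = -7 or u = -6.
w² = -7 < 0 has no real solution.
w² = -6 < 0 has no real solution.

No real solutions.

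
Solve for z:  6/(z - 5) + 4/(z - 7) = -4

Multiply both sides by (z - 5)(z - 7):
6(z - 7) + 4(z - 5) = -4(z - 5)(z - 7).
Expand and collect terms: -4z^2 + 38z - 78 = 0.
Factor or apply the quadratic formula: z = 3 or z = 6.5.
Neither value makes a denominator zero (z != 5, z != 7), so both are valid.

z = 3 or z = 6.5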